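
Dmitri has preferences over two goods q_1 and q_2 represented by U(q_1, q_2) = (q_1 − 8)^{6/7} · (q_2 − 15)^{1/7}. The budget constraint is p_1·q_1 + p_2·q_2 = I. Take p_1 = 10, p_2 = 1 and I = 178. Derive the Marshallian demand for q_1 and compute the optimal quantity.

q_1* = 15.1143

This is Cobb-Douglas in (q_1−8, q_2−15): tangency gives 6/7·p_2·(q_2−15) = 1/7·p_1·(q_1−8).
After buying the subsistence bundle (8, 15), a share 6/7 of the remaining income goes to q_1: q_1* = 8 + 6/7·(I − 8p_1 − 15p_2)/p_1.
Discretionary income = 178 − 8·10 − 15·1 = 83; q_1* = 8 + 6/7·83/10 = 15.1143.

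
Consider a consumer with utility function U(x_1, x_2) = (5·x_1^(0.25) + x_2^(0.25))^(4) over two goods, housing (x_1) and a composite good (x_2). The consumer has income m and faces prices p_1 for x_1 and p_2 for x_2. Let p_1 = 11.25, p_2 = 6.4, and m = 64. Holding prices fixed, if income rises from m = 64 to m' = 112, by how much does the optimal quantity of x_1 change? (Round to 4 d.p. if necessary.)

From the CES first-order condition, 5·(x_2/x_1)^(0.75) = p_1/p_2.
Solve for the ratio: x_2/x_1 = [(1/5)·p_1/p_2]^(4/3).
Substitute x_2 = (x_2/x_1)·x_1 into the budget: x_1* = m/(p_1 + p_2·(x_2/x_1)).
Numerically x_2/x_1 = 0.248125, so x_1* = 64/(11.25 + 6.4·0.248125) = 4.9852.
At m' = 112: x_1* = 8.7241. Change: 8.7241 − 4.9852 = 3.7389.

Δx_1* = 3.7389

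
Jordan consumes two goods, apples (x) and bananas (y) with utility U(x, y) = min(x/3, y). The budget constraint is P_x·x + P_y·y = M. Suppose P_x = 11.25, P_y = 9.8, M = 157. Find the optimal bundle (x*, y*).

With perfect complements, no substitution: consume in ratio x:y = 3:1.
Budget: P_x·x + P_y·(1/3)·x = M, so (3·P_x + P_y)·x = 3·M.
Demand: x*(P_x,P_y,M) = 3·M/(3·P_x + P_y), y* = M/(3·P_x + P_y).
Here 3·11.25 + 9.8 = 43.55, giving x* = 10.8152 and y* = 3.6051.

x* = 10.8152, y* = 3.6051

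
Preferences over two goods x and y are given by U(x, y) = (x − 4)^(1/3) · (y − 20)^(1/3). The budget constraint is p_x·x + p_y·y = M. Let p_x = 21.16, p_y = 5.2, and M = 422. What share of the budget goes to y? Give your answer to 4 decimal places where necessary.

This is Cobb-Douglas in (x−4, y−20): tangency gives 1/3·p_y·(y−20) = 1/3·p_x·(x−4).
Substituting into the budget: x* = 4 + 0.5·(M − 4·p_x − 20·p_y)/p_x, and y* = 20 + 0.5·(…)/p_y.
Discretionary income = 422 − 4·21.16 − 20·5.2 = 233.36; x* = 4 + 0.5·233.36/21.16 = 9.5142; y* = 20 + 0.5·233.36/5.2 = 42.4385.
Expenditure on y: 5.2·42.4385 = 220.68; share = 0.5229.

share on y = 0.5229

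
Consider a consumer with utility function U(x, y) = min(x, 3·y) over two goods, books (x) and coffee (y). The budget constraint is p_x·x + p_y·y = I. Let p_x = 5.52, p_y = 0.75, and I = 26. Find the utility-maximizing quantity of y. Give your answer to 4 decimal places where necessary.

y* = 1.502

Leontief preferences: the optimum is at the kink where x/3 = y/1, i.e. y = (1/3)·x.
Budget: p_x·x + p_y·(1/3)·x = I, so (3·p_x + p_y)·x = 3·I.
Demand: x*(p_x,p_y,I) = 3·I/(3·p_x + p_y), y* = I/(3·p_x + p_y).
Here 3·5.52 + 0.75 = 17.31, giving y* = 1.502.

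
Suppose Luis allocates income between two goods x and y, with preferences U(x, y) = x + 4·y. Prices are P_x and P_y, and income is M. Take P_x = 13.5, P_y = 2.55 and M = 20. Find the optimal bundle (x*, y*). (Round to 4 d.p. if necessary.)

x* = 0, y* = 7.8431

Numerically: x* = 0, y* = 7.8431.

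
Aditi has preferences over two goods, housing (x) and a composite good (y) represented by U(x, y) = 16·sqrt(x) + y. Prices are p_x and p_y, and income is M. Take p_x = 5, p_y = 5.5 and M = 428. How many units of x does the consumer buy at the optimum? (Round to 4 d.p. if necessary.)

x* = 77.44

Utility is quasi-linear in y; the FOC for x is 8/√x = p_x/p_y.
Solve: √x = 8·p_y/p_x, so x*(p_x,p_y) = (8·p_y/p_x)², and y* = (M − p_x·x*)/p_y.
Plugging in: x* = (8·5.5/5)² = 77.44.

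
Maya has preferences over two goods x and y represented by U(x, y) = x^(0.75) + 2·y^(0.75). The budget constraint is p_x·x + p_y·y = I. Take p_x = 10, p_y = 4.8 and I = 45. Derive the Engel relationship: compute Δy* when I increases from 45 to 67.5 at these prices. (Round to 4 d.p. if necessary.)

Δy* = 4.6553

From the CES first-order condition, (1/2)·(y/x)^(0.25) = p_x/p_y.
Hence y/x = (2·p_x/p_y)^(1/(0.25)), i.e. raised to the 4 power.
With the ratio pinned down, the budget gives x* = I/(p_x + p_y·(y/x)) and y* = (y/x)·x*.
Numerically y/x = 301.408179, so x* = 45/(10 + 4.8·301.408179) = 0.0309 and y* = 301.408179·0.0309 = 9.3106.
At I' = 67.5: y* = 13.966. Change: 13.966 − 9.3106 = 4.6553.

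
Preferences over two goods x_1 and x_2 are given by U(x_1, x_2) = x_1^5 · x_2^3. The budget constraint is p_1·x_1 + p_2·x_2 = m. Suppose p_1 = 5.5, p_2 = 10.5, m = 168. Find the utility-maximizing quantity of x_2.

Tangency: MRS = (5/3)·x_2/x_1 = p_1/p_2.
So 5·p_2·x_2 = 3·p_1·x_1; combined with the budget, a share 0.625 of income goes to x_1.
Demand: x_1*(p_1,p_2,m) = 0.625·m/p_1 and x_2* = 0.375·m/p_2.
At p_1=5.5, p_2=10.5, m=168: x_2* = 0.375·168/10.5 = 6.

x_2* = 6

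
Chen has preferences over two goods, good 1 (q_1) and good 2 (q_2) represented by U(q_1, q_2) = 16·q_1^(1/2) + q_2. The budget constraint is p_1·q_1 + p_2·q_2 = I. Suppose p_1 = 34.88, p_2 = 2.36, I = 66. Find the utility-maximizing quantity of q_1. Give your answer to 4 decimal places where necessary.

Set MRS = p_1/p_2: 8·q_1^(−1/2) = p_1/p_2.
Solve: √q_1 = 8·p_2/p_1, so q_1*(p_1,p_2) = (8·p_2/p_1)², and q_2* = (I − p_1·q_1*)/p_2.
Plugging in: q_1* = (8·2.36/34.88)² = 0.293.

q_1* = 0.293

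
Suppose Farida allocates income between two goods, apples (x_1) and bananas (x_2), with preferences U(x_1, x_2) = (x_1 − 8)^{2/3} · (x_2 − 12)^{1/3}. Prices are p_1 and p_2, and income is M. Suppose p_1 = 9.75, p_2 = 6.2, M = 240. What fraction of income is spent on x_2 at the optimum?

MRS = 2·(x_2−12)/(x_1−8). Tangency with p_1/p_2 gives x_2−12 = (1/2)·(p_1/p_2)·(x_1−8).
After buying the subsistence bundle (8, 12), a share 2/3 of the remaining income goes to x_1: x_1* = 8 + 2/3·(M − 8p_1 − 12p_2)/p_1.
Discretionary income = 240 − 8·9.75 − 12·6.2 = 87.6; x_1* = 8 + 2/3·87.6/9.75 = 13.9897; x_2* = 12 + 1/3·87.6/6.2 = 16.7097.
Expenditure on x_2: 6.2·16.7097 = 103.6; share = 0.4317.

share on x_2 = 0.4317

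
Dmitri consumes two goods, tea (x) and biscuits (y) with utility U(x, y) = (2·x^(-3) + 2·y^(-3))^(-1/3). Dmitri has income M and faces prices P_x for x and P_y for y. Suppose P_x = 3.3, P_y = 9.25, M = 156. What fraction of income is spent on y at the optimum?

share on y = 0.6842

MU_x ∝ 2·x^(-4), MU_y ∝ 2·y^(-4), so MRS = (y/x)^(4) = P_x/P_y.
Hence y/x = (P_x/P_y)^(1/(4)), i.e. raised to the 0.25 power.
With the ratio pinned down, the budget gives x* = M/(P_x + P_y·(y/x)) and y* = (y/x)·x*.
Numerically y/x = 0.772846, so x* = 156/(3.3 + 9.25·0.772846) = 14.9299 and y* = 0.772846·14.9299 = 11.5385.
Expenditure on y: 9.25·11.5385 = 106.7313; share = 0.6842.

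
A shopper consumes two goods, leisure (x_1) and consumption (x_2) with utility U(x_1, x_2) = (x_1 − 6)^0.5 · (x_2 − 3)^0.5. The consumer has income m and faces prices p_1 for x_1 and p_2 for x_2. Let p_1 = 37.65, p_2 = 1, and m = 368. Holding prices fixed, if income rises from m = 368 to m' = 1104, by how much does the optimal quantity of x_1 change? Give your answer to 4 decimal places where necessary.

Δx_1* = 9.7742

Substituting into the budget: x_1* = 6 + 0.5·(m − 6·p_1 − 3·p_2)/p_1, and x_2* = 3 + 0.5·(…)/p_2.
Discretionary income = 368 − 6·37.65 − 3·1 = 139.1; x_1* = 6 + 0.5·139.1/37.65 = 7.8473.
At m' = 1104: x_1* = 17.6215. Change: 17.6215 − 7.8473 = 9.7742.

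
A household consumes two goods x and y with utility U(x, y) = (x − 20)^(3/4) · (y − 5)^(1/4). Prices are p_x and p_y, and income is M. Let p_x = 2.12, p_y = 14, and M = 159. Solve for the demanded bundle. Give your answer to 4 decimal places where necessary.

x* = 36.4858, y* = 5.8321

This is Cobb-Douglas in (x−20, y−5): tangency gives 0.75·p_y·(y−5) = 0.25·p_x·(x−20).
Substituting into the budget: x* = 20 + 0.75·(M − 20·p_x − 5·p_y)/p_x, and y* = 5 + 0.25·(…)/p_y.
Discretionary income = 159 − 20·2.12 − 5·14 = 46.6; x* = 20 + 0.75·46.6/2.12 = 36.4858; y* = 5 + 0.25·46.6/14 = 5.8321.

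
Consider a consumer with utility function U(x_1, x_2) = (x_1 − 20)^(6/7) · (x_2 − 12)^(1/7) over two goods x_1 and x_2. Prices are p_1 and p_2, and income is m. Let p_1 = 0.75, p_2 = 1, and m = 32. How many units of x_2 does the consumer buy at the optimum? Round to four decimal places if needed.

MRS = 6·(x_2−12)/(x_1−20). Tangency with p_1/p_2 gives x_2−12 = (1/6)·(p_1/p_2)·(x_1−20).
After buying the subsistence bundle (20, 12), a share 6/7 of the remaining income goes to x_1: x_1* = 20 + 6/7·(m − 20p_1 − 12p_2)/p_1.
Discretionary income = 32 − 20·0.75 − 12·1 = 5; x_2* = 12 + 1/7·5/1 = 12.7143.

x_2* = 12.7143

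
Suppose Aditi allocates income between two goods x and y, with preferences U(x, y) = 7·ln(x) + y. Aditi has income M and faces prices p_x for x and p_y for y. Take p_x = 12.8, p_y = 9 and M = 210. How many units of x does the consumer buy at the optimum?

x* = 4.9219

Set MRS = p_x/p_y: (7/x)/1 = p_x/p_y.
So x*(p_x,p_y) = 7·p_y/p_x, independent of income; and y* = (M − 7·p_y)/p_y.
At the given prices: x* = 7·9/12.8 = 4.9219.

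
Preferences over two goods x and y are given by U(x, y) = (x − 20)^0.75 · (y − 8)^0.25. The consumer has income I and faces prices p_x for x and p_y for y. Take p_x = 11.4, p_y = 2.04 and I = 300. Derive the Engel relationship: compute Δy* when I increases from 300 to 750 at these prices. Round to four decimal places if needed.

After buying the subsistence bundle (20, 8), a share 0.75 of the remaining income goes to x: x* = 20 + 0.75·(I − 20p_x − 8p_y)/p_x.
Discretionary income = 300 − 20·11.4 − 8·2.04 = 55.68; y* = 8 + 0.25·55.68/2.04 = 14.8235.
At I' = 750: y* = 69.9706. Change: 69.9706 − 14.8235 = 55.1471.

Δy* = 55.1471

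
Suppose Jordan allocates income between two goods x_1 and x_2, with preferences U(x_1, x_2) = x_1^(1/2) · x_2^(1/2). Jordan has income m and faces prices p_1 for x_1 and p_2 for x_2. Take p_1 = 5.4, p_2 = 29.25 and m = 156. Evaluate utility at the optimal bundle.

V = 6.2063

Demand: x_1*(p_1,p_2,m) = 0.5·m/p_1 and x_2* = 0.5·m/p_2.
At p_1=5.4, p_2=29.25, m=156: x_1* = 0.5·156/5.4 = 14.4444, x_2* = 2.6667.
Utility at the optimum: U(14.4444, 2.6667) = 6.2063.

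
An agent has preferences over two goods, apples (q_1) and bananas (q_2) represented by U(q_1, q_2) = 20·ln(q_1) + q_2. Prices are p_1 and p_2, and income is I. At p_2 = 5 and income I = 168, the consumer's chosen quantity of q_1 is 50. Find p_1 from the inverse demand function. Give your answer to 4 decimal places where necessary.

p_1 = 2

MU_q_1 = 20/q_1, MU_q_2 = 1. Tangency: 20/q_1 = p_1/p_2.
So q_1*(p_1,p_2) = 20·p_2/p_1, independent of income; and q_2* = (I − 20·p_2)/p_2.
Set q_1* = 50 in the demand function and solve for p_1: p_1 = 2.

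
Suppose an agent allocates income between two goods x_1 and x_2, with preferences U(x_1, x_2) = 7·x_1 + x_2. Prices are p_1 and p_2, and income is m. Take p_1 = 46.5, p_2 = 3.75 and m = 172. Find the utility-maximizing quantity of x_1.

Perfect substitutes: compare marginal utility per dollar. 7/p_1 vs 1/p_2 → 0.1505 vs 0.2667.
x_2 gives more utility per dollar, so spend all income on x_2: x_2* = m/p_2, x_1* = 0.
Numerically: x_1* = 0, x_2* = 45.8667.

x_1* = 0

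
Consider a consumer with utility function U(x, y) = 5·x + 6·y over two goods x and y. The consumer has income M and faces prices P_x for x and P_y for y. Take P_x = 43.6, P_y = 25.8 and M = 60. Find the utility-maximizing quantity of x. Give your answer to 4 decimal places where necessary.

x* = 0

Perfect substitutes: compare marginal utility per dollar. 5/P_x vs 6/P_y → 0.1147 vs 0.2326.
y gives more utility per dollar, so spend all income on y: y* = M/P_y, x* = 0.
Numerically: x* = 0, y* = 2.3256.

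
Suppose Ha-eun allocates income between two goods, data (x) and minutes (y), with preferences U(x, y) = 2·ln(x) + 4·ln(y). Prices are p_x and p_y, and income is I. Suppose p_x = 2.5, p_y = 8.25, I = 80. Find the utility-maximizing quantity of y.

The MRS is (1/2)·y/x. Set MRS = p_x/p_y.
So 2·p_y·y = 4·p_x·x; combined with the budget, a share 1/3 of income goes to x.
Demand: x*(p_x,p_y,I) = 1/3·I/p_x and y* = 2/3·I/p_y.
At p_x=2.5, p_y=8.25, I=80: y* = 2/3·80/8.25 = 6.4646.

y* = 6.4646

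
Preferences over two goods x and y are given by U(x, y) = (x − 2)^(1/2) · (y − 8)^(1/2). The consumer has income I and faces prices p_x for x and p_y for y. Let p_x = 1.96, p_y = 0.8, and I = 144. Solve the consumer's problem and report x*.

After buying the subsistence bundle (2, 8), a share 0.5 of the remaining income goes to x: x* = 2 + 0.5·(I − 2p_x − 8p_y)/p_x.
Discretionary income = 144 − 2·1.96 − 8·0.8 = 133.68; x* = 2 + 0.5·133.68/1.96 = 36.102.

x* = 36.102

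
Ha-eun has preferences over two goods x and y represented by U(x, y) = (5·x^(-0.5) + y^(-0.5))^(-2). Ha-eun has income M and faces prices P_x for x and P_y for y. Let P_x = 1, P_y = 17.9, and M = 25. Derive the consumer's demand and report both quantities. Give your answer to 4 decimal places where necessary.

From the CES first-order condition, 5·(y/x)^(1.5) = P_x/P_y.
Solve for the ratio: y/x = [(1/5)·P_x/P_y]^(2/3).
Substitute y = (y/x)·x into the budget: x* = M/(P_x + P_y·(y/x)).
Numerically y/x = 0.049979, so x* = 25/(1 + 17.9·0.049979) = 13.1953 and y* = 0.049979·13.1953 = 0.6595.

x* = 13.1953, y* = 0.6595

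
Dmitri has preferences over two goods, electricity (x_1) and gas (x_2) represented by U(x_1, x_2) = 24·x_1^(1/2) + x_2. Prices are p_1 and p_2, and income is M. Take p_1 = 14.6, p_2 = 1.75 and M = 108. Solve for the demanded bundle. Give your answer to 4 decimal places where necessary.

x_1* = 2.0689, x_2* = 44.454

MU_x_1 = 12/√x_1, MU_x_2 = 1. Tangency: 12/√x_1 = p_1/p_2.
Solve: √x_1 = 12·p_2/p_1, so x_1*(p_1,p_2) = (12·p_2/p_1)², and x_2* = (M − p_1·x_1*)/p_2.
Plugging in: x_1* = (12·1.75/14.6)² = 2.0689, x_2* = 44.454.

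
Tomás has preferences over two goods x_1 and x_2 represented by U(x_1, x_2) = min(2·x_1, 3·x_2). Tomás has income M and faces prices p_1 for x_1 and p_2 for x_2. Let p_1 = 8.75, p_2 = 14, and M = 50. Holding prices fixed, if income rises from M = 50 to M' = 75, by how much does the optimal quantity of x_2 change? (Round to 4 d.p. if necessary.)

With perfect complements, no substitution: consume in ratio x_1:x_2 = 3:2.
Budget: p_1·x_1 + p_2·(2/3)·x_1 = M, so (3·p_1 + 2·p_2)·x_1 = 3·M.
Demand: x_1*(p_1,p_2,M) = 3·M/(3·p_1 + 2·p_2), x_2* = 2·M/(3·p_1 + 2·p_2).
Here 3·8.75 + 2·14 = 54.25, giving x_2* = 1.8433.
At M' = 75: x_2* = 2.765. Change: 2.765 − 1.8433 = 0.9217.

Δx_2* = 0.9217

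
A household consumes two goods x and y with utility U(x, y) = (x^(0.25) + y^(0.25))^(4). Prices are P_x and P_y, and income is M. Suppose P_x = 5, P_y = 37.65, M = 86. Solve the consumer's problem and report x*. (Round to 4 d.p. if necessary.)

From the CES first-order condition, (y/x)^(0.75) = P_x/P_y.
Hence y/x = (P_x/P_y)^(1/(0.75)), i.e. raised to the 4/3 power.
With the ratio pinned down, the budget gives x* = M/(P_x + P_y·(y/x)) and y* = (y/x)·x*.
Numerically y/x = 0.067755, so x* = 86/(5 + 37.65·0.067755) = 11.3893.

x* = 11.3893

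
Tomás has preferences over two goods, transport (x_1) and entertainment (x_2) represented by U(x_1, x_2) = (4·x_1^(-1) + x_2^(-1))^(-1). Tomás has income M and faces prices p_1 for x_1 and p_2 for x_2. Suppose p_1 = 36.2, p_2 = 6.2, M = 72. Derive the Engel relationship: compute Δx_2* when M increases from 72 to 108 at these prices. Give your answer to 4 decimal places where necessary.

Δx_2* = 0.9955

Numerically x_2/x_1 = 1.208171, so x_1* = 72/(36.2 + 6.2·1.208171) = 1.6479 and x_2* = 1.208171·1.6479 = 1.991.
At M' = 108: x_2* = 2.9865. Change: 2.9865 − 1.991 = 0.9955.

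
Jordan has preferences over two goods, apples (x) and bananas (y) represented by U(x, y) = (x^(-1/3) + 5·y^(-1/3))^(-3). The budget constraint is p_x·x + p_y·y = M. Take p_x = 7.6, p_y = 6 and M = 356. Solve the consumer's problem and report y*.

MRS = MU_x/MU_y = (1/5)·(y/x)^(4/3). Set equal to p_x/p_y.
Hence y/x = (5·p_x/p_y)^(1/(4/3)), i.e. raised to the 0.75 power.
With the ratio pinned down, the budget gives x* = M/(p_x + p_y·(y/x)) and y* = (y/x)·x*.
Numerically y/x = 3.99231, so x* = 356/(7.6 + 6·3.99231) = 11.2823 and y* = 3.99231·11.2823 = 45.0424.

y* = 45.0424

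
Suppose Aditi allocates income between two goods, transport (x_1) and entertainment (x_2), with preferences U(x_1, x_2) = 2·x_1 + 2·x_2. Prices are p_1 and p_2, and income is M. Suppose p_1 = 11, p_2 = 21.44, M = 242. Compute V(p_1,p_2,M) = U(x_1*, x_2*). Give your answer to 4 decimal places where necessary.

V = 44

Linear utility — the consumer picks whichever good has higher MU/price: 2/11 = 0.1818 vs 2/21.44 = 0.0933.
x_1 gives more utility per dollar, so spend all income on x_1: x_1* = M/p_1, x_2* = 0.
Numerically: x_1* = 22, x_2* = 0.
Utility at the optimum: U(22, 0) = 44.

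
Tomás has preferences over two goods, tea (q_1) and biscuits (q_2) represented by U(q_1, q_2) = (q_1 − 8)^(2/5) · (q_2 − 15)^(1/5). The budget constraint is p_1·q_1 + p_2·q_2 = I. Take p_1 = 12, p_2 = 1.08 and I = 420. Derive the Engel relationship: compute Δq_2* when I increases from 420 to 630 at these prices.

Δq_2* = 64.8148

Let q_1' = q_1−8, q_2' = q_2−15. MRS = 2·q_2'/q_1' = p_1/p_2.
Substituting into the budget: q_1* = 8 + 2/3·(I − 8·p_1 − 15·p_2)/p_1, and q_2* = 15 + 1/3·(…)/p_2.
Discretionary income = 420 − 8·12 − 15·1.08 = 307.8; q_2* = 15 + 1/3·307.8/1.08 = 110.
At I' = 630: q_2* = 174.8148. Change: 174.8148 − 110 = 64.8148.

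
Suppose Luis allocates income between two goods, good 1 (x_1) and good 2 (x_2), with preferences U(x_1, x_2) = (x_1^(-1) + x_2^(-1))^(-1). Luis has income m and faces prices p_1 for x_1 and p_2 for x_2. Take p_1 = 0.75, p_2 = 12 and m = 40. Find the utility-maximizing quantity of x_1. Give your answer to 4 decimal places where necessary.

x_1* = 10.6667

MU_x_1 ∝ x_1^(-2), MU_x_2 ∝ x_2^(-2), so MRS = (x_2/x_1)^(2) = p_1/p_2.
Solve for the ratio: x_2/x_1 = [p_1/p_2]^(0.5).
With the ratio pinned down, the budget gives x_1* = m/(p_1 + p_2·(x_2/x_1)) and x_2* = (x_2/x_1)·x_1*.
Numerically x_2/x_1 = 0.25, so x_1* = 40/(0.75 + 12·0.25) = 10.6667.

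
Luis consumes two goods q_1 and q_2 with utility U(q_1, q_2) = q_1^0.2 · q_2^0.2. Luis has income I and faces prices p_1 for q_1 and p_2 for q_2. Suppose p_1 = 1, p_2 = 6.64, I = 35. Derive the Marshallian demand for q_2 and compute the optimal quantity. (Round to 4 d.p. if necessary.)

MU_q_1/MU_q_2 = (0.2·q_2)/(0.2·q_1); tangency sets this equal to p_1/p_2.
Rearranging, p_2·q_2 = p_1·q_1. Substituting into the budget gives p_1·q_1·(1 + 1) = I.
Demand: q_1*(p_1,p_2,I) = 0.5·I/p_1 and q_2* = 0.5·I/p_2.
At p_1=1, p_2=6.64, I=35: q_2* = 0.5·35/6.64 = 2.6355.

q_2* = 2.6355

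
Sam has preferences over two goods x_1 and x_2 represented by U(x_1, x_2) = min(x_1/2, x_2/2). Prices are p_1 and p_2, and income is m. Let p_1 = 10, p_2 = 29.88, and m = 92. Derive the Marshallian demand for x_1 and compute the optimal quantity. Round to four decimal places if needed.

Here 2·10 + 2·29.88 = 79.76, giving x_1* = 2.3069.

x_1* = 2.3069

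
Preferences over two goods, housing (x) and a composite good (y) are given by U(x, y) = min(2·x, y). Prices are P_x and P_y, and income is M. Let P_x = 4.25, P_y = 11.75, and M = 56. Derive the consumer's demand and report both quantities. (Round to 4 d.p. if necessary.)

With perfect complements, no substitution: consume in ratio x:y = 1:2.
Budget: P_x·x + P_y·2·x = M, so (P_x + 2·P_y)·x = M.
Demand: x*(P_x,P_y,M) = M/(P_x + 2·P_y), y* = 2·M/(P_x + 2·P_y).
Here 4.25 + 2·11.75 = 27.75, giving x* = 2.018 and y* = 4.036.

x* = 2.018, y* = 4.036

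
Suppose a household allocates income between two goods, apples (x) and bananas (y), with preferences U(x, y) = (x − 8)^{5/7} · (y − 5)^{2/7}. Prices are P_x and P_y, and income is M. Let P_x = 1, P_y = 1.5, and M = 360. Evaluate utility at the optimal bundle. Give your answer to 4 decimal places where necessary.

V = 168.6756

Let x' = x−8, y' = y−5. MRS = (5/2)·y'/x' = P_x/P_y.
Substituting into the budget: x* = 8 + 5/7·(M − 8·P_x − 5·P_y)/P_x, and y* = 5 + 2/7·(…)/P_y.
Discretionary income = 360 − 8·1 − 5·1.5 = 344.5; x* = 8 + 5/7·344.5/1 = 254.0714; y* = 5 + 2/7·344.5/1.5 = 70.619.
Utility at the optimum: U(254.0714, 70.619) = 168.6756.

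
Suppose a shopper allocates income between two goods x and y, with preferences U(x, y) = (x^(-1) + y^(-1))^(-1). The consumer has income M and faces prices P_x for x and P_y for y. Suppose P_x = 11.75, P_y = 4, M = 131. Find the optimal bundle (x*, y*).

x* = 7.0409, y* = 12.0674

From the CES first-order condition, (y/x)^(2) = P_x/P_y.
Solve for the ratio: y/x = [P_x/P_y]^(0.5).
With the ratio pinned down, the budget gives x* = M/(P_x + P_y·(y/x)) and y* = (y/x)·x*.
Numerically y/x = 1.713914, so x* = 131/(11.75 + 4·1.713914) = 7.0409 and y* = 1.713914·7.0409 = 12.0674.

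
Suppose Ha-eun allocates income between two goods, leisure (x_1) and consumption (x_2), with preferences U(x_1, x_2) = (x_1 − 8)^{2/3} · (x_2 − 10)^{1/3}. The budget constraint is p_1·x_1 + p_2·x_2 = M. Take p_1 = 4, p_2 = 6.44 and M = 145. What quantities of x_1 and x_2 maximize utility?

x_1* = 16.1, x_2* = 12.5155

This is Cobb-Douglas in (x_1−8, x_2−10): tangency gives 2/3·p_2·(x_2−10) = 1/3·p_1·(x_1−8).
Substituting into the budget: x_1* = 8 + 2/3·(M − 8·p_1 − 10·p_2)/p_1, and x_2* = 10 + 1/3·(…)/p_2.
Discretionary income = 145 − 8·4 − 10·6.44 = 48.6; x_1* = 8 + 2/3·48.6/4 = 16.1; x_2* = 10 + 1/3·48.6/6.44 = 12.5155.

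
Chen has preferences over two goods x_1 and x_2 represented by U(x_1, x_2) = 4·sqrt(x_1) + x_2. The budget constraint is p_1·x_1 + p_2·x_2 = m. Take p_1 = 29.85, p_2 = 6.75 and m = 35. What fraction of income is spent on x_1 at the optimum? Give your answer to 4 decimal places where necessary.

share on x_1 = 0.1744

Plugging in: x_1* = (2·6.75/29.85)² = 0.2045, x_2* = 4.2807.
Expenditure on x_1: 29.85·0.2045 = 6.1055; share = 0.1744.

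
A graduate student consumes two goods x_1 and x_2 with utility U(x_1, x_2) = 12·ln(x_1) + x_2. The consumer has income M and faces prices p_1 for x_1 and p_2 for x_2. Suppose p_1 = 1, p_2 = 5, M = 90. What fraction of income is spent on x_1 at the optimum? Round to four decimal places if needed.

MU_x_1 = 12/x_1, MU_x_2 = 1. Tangency: 12/x_1 = p_1/p_2.
So x_1*(p_1,p_2) = 12·p_2/p_1, independent of income; and x_2* = (M − 12·p_2)/p_2.
At the given prices: x_1* = 12·5/1 = 60, and x_2* = 6.
Expenditure on x_1: 1·60 = 60; share = 0.6667.

share on x_1 = 0.6667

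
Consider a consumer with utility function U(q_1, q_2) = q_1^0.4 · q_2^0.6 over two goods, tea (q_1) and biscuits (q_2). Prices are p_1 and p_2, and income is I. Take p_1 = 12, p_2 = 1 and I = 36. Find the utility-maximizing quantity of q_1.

At p_1=12, p_2=1, I=36: q_1* = 0.4·36/12 = 1.2.

q_1* = 1.2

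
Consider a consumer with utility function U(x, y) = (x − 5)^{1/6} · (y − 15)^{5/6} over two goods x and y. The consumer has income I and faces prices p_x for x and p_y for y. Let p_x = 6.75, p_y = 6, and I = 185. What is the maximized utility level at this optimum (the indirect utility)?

V = 6.379

Let x' = x−5, y' = y−15. MRS = (1/5)·y'/x' = p_x/p_y.
After buying the subsistence bundle (5, 15), a share 1/6 of the remaining income goes to x: x* = 5 + 1/6·(I − 5p_x − 15p_y)/p_x.
Discretionary income = 185 − 5·6.75 − 15·6 = 61.25; x* = 5 + 1/6·61.25/6.75 = 6.5123; y* = 15 + 5/6·61.25/6 = 23.5069.
Utility at the optimum: U(6.5123, 23.5069) = 6.379.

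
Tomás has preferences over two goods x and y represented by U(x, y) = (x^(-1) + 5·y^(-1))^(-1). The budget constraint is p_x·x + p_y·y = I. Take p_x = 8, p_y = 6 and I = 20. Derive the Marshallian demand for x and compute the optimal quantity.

Substitute y = (y/x)·x into the budget: x* = I/(p_x + p_y·(y/x)).
Numerically y/x = 2.581989, so x* = 20/(8 + 6·2.581989) = 0.8514.

x* = 0.8514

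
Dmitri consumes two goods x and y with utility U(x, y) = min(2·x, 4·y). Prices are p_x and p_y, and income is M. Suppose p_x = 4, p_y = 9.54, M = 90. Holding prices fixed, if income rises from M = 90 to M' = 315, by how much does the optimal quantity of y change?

With perfect complements, no substitution: consume in ratio x:y = 4:2.
Budget: p_x·x + p_y·(1/2)·x = M, so (4·p_x + 2·p_y)·x = 4·M.
Demand: x*(p_x,p_y,M) = 4·M/(4·p_x + 2·p_y), y* = 2·M/(4·p_x + 2·p_y).
Here 4·4 + 2·9.54 = 35.08, giving y* = 5.1311.
At M' = 315: y* = 17.959. Change: 17.959 − 5.1311 = 12.8278.

Δy* = 12.8278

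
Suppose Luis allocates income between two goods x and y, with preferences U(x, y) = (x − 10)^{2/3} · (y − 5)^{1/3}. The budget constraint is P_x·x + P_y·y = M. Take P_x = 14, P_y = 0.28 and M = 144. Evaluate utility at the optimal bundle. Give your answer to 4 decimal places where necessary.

Discretionary income = 144 − 10·14 − 5·0.28 = 2.6; x* = 10 + 2/3·2.6/14 = 10.1238; y* = 5 + 1/3·2.6/0.28 = 8.0952.
Utility at the optimum: U(10.1238, 8.0952) = 0.362.

V = 0.362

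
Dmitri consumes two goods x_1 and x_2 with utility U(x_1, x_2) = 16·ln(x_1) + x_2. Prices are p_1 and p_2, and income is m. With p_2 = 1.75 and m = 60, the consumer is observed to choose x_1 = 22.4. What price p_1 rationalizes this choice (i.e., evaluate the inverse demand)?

Set MRS = p_1/p_2: (16/x_1)/1 = p_1/p_2.
So x_1*(p_1,p_2) = 16·p_2/p_1, independent of income; and x_2* = (m − 16·p_2)/p_2.
Set x_1* = 22.4 in the demand function and solve for p_1: p_1 = 1.25.

p_1 = 1.25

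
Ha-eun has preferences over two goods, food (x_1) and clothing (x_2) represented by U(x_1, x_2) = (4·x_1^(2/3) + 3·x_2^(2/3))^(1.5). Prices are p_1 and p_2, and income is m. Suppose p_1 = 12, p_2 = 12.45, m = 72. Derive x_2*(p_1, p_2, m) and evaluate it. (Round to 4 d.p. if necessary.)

With the ratio pinned down, the budget gives x_1* = m/(p_1 + p_2·(x_2/x_1)) and x_2* = (x_2/x_1)·x_1*.
Numerically x_2/x_1 = 0.377763, so x_1* = 72/(12 + 12.45·0.377763) = 4.3106 and x_2* = 0.377763·4.3106 = 1.6284.

x_2* = 1.6284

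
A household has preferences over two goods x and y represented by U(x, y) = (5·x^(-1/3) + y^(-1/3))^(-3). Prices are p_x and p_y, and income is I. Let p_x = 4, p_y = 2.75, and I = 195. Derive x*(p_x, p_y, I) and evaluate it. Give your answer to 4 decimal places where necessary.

x* = 38.3156

From the CES first-order condition, 5·(y/x)^(4/3) = p_x/p_y.
Hence y/x = ((1/5)·p_x/p_y)^(1/(4/3)), i.e. raised to the 0.75 power.
With the ratio pinned down, the budget gives x* = I/(p_x + p_y·(y/x)) and y* = (y/x)·x*.
Numerically y/x = 0.396112, so x* = 195/(4 + 2.75·0.396112) = 38.3156.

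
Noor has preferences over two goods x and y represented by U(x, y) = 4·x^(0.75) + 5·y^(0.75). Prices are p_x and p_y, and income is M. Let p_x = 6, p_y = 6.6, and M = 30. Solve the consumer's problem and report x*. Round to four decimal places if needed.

From the CES first-order condition, (4/5)·(y/x)^(0.25) = p_x/p_y.
Hence y/x = ((5/4)·p_x/p_y)^(1/(0.25)), i.e. raised to the 4 power.
With the ratio pinned down, the budget gives x* = M/(p_x + p_y·(y/x)) and y* = (y/x)·x*.
Numerically y/x = 1.667513, so x* = 30/(6 + 6.6·1.667513) = 1.7641.

x* = 1.7641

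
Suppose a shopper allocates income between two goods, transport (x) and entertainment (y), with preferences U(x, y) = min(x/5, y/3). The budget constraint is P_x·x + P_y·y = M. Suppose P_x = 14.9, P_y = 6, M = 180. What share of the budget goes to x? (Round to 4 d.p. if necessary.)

share on x = 0.8054

Demand: x*(P_x,P_y,M) = 5·M/(5·P_x + 3·P_y), y* = 3·M/(5·P_x + 3·P_y).
Here 5·14.9 + 3·6 = 92.5, giving x* = 9.7297 and y* = 5.8378.
Expenditure on x: 14.9·9.7297 = 144.973; share = 0.8054.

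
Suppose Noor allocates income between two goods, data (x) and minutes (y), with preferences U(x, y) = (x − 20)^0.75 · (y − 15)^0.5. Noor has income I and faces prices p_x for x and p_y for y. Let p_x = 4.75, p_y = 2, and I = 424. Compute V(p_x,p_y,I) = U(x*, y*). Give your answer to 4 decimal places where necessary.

V = 117.8141

MRS = (3/2)·(y−15)/(x−20). Tangency with p_x/p_y gives y−15 = (2/3)·(p_x/p_y)·(x−20).
After buying the subsistence bundle (20, 15), a share 0.6 of the remaining income goes to x: x* = 20 + 0.6·(I − 20p_x − 15p_y)/p_x.
Discretionary income = 424 − 20·4.75 − 15·2 = 299; x* = 20 + 0.6·299/4.75 = 57.7684; y* = 15 + 0.4·299/2 = 74.8.
Utility at the optimum: U(57.7684, 74.8) = 117.8141.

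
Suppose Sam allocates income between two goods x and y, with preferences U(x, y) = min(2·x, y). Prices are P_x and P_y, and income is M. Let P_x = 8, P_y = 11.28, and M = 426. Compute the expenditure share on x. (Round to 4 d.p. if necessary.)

share on x = 0.2618

With perfect complements, no substitution: consume in ratio x:y = 1:2.
Budget: P_x·x + P_y·2·x = M, so (P_x + 2·P_y)·x = M.
Demand: x*(P_x,P_y,M) = M/(P_x + 2·P_y), y* = 2·M/(P_x + 2·P_y).
Here 8 + 2·11.28 = 30.56, giving x* = 13.9398 and y* = 27.8796.
Expenditure on x: 8·13.9398 = 111.5183; share = 0.2618.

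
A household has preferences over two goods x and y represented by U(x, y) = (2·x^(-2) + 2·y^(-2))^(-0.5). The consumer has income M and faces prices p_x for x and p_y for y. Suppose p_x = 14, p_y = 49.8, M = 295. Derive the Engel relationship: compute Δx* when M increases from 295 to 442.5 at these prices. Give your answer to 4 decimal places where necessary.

MU_x ∝ 2·x^(-3), MU_y ∝ 2·y^(-3), so MRS = (y/x)^(3) = p_x/p_y.
Hence y/x = (p_x/p_y)^(1/(3)), i.e. raised to the 1/3 power.
Substitute y = (y/x)·x into the budget: x* = M/(p_x + p_y·(y/x)).
Numerically y/x = 0.655088, so x* = 295/(14 + 49.8·0.655088) = 6.3273.
At M' = 442.5: x* = 9.4909. Change: 9.4909 − 6.3273 = 3.1636.

Δx* = 3.1636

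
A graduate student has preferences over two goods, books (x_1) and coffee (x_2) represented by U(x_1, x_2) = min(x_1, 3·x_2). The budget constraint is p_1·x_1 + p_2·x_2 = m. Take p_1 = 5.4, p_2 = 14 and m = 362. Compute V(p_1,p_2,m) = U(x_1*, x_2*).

V = 35.9603

Leontief preferences: the optimum is at the kink where x_1/3 = x_2/1, i.e. x_2 = (1/3)·x_1.
Budget: p_1·x_1 + p_2·(1/3)·x_1 = m, so (3·p_1 + p_2)·x_1 = 3·m.
Demand: x_1*(p_1,p_2,m) = 3·m/(3·p_1 + p_2), x_2* = m/(3·p_1 + p_2).
Here 3·5.4 + 14 = 30.2, giving x_1* = 35.9603 and x_2* = 11.9868.
Utility at the optimum: U(35.9603, 11.9868) = 35.9603.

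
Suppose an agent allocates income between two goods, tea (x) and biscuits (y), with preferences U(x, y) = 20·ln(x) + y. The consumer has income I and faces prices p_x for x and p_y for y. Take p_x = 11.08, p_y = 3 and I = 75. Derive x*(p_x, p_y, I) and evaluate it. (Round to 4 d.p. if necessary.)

So x*(p_x,p_y) = 20·p_y/p_x, independent of income; and y* = (I − 20·p_y)/p_y.
At the given prices: x* = 20·3/11.08 = 5.4152.

x* = 5.4152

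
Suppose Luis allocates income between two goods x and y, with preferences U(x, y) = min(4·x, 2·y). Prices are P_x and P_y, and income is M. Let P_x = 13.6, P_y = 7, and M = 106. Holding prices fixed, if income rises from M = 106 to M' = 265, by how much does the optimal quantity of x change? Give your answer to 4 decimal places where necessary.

With perfect complements, no substitution: consume in ratio x:y = 2:4.
Budget: P_x·x + P_y·2·x = M, so (2·P_x + 4·P_y)·x = 2·M.
Demand: x*(P_x,P_y,M) = 2·M/(2·P_x + 4·P_y), y* = 4·M/(2·P_x + 4·P_y).
Here 2·13.6 + 4·7 = 55.2, giving x* = 3.8406.
At M' = 265: x* = 9.6014. Change: 9.6014 − 3.8406 = 5.7609.

Δx* = 5.7609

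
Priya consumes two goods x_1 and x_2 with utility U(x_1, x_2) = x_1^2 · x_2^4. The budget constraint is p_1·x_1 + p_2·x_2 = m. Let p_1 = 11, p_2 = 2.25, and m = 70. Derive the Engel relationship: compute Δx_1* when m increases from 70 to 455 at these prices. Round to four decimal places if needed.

Δx_1* = 11.6667

Demand: x_1*(p_1,p_2,m) = 1/3·m/p_1 and x_2* = 2/3·m/p_2.
At p_1=11, p_2=2.25, m=70: x_1* = 1/3·70/11 = 2.1212.
At m' = 455: x_1* = 13.7879. Change: 13.7879 − 2.1212 = 11.6667.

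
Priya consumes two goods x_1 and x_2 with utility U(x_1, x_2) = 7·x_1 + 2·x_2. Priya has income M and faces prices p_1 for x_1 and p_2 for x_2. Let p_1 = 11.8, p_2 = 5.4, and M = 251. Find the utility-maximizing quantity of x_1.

Linear utility — the consumer picks whichever good has higher MU/price: 7/11.8 = 0.5932 vs 2/5.4 = 0.3704.
x_1 gives more utility per dollar, so spend all income on x_1: x_1* = M/p_1, x_2* = 0.
Numerically: x_1* = 21.2712, x_2* = 0.

x_1* = 21.2712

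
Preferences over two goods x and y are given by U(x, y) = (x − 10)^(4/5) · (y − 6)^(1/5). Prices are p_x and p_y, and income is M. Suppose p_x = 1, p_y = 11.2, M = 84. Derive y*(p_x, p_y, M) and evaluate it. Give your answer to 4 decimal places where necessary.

MRS = 4·(y−6)/(x−10). Tangency with p_x/p_y gives y−6 = (1/4)·(p_x/p_y)·(x−10).
After buying the subsistence bundle (10, 6), a share 0.8 of the remaining income goes to x: x* = 10 + 0.8·(M − 10p_x − 6p_y)/p_x.
Discretionary income = 84 − 10·1 − 6·11.2 = 6.8; y* = 6 + 0.2·6.8/11.2 = 6.1214.

y* = 6.1214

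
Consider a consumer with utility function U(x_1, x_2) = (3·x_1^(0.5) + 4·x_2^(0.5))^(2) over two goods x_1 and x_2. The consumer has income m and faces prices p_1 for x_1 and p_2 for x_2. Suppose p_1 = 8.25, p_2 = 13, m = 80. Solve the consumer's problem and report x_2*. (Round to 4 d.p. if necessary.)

From the CES first-order condition, (3/4)·(x_2/x_1)^(0.5) = p_1/p_2.
Hence x_2/x_1 = ((4/3)·p_1/p_2)^(1/(0.5)), i.e. raised to the 2 power.
With the ratio pinned down, the budget gives x_1* = m/(p_1 + p_2·(x_2/x_1)) and x_2* = (x_2/x_1)·x_1*.
Numerically x_2/x_1 = 0.715976, so x_1* = 80/(8.25 + 13·0.715976) = 4.5564 and x_2* = 0.715976·4.5564 = 3.2623.

x_2* = 3.2623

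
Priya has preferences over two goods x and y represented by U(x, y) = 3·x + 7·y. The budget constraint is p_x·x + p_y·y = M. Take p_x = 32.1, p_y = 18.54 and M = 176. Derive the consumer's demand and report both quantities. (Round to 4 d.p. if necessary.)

x* = 0, y* = 9.493

Perfect substitutes: compare marginal utility per dollar. 3/p_x vs 7/p_y → 0.0935 vs 0.3776.
y gives more utility per dollar, so spend all income on y: y* = M/p_y, x* = 0.
Numerically: x* = 0, y* = 9.493.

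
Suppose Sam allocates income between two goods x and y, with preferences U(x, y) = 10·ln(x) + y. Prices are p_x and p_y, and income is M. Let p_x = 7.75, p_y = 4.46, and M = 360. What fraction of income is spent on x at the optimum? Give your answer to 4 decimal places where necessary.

share on x = 0.1239

MU_x = 10/x, MU_y = 1. Tangency: 10/x = p_x/p_y.
So x*(p_x,p_y) = 10·p_y/p_x, independent of income; and y* = (M − 10·p_y)/p_y.
At the given prices: x* = 10·4.46/7.75 = 5.7548, and y* = 70.7175.
Expenditure on x: 7.75·5.7548 = 44.6; share = 0.1239.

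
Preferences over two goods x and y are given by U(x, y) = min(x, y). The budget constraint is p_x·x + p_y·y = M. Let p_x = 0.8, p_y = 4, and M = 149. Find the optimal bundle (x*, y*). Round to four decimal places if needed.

x* = 31.0417, y* = 31.0417

With perfect complements, no substitution: consume in ratio x:y = 1:1.
Budget: p_x·x + p_y·x = M, so (p_x + p_y)·x = M.
Demand: x*(p_x,p_y,M) = M/(p_x + p_y), y* = M/(p_x + p_y).
Here 0.8 + 4 = 4.8, giving x* = 31.0417 and y* = 31.0417.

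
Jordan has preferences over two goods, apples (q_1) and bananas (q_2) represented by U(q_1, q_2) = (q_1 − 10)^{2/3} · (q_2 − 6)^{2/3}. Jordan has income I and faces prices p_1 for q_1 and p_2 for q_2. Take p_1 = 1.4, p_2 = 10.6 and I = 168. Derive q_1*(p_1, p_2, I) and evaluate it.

Let q_1' = q_1−10, q_2' = q_2−6. MRS = q_2'/q_1' = p_1/p_2.
Substituting into the budget: q_1* = 10 + 0.5·(I − 10·p_1 − 6·p_2)/p_1, and q_2* = 6 + 0.5·(…)/p_2.
Discretionary income = 168 − 10·1.4 − 6·10.6 = 90.4; q_1* = 10 + 0.5·90.4/1.4 = 42.2857.

q_1* = 42.2857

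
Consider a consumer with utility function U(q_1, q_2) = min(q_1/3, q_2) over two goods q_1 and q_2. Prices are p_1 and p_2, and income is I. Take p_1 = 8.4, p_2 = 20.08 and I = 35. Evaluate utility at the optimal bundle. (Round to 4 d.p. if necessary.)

V = 0.773

Leontief preferences: the optimum is at the kink where q_1/3 = q_2/1, i.e. q_2 = (1/3)·q_1.
Budget: p_1·q_1 + p_2·(1/3)·q_1 = I, so (3·p_1 + p_2)·q_1 = 3·I.
Demand: q_1*(p_1,p_2,I) = 3·I/(3·p_1 + p_2), q_2* = I/(3·p_1 + p_2).
Here 3·8.4 + 20.08 = 45.28, giving q_1* = 2.3189 and q_2* = 0.773.
Utility at the optimum: U(2.3189, 0.773) = 0.773.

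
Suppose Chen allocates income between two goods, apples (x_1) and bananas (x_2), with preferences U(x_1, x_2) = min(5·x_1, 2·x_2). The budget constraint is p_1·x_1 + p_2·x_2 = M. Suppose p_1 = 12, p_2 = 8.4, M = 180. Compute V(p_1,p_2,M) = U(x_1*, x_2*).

V = 27.2727

With perfect complements, no substitution: consume in ratio x_1:x_2 = 2:5.
Budget: p_1·x_1 + p_2·(5/2)·x_1 = M, so (2·p_1 + 5·p_2)·x_1 = 2·M.
Demand: x_1*(p_1,p_2,M) = 2·M/(2·p_1 + 5·p_2), x_2* = 5·M/(2·p_1 + 5·p_2).
Here 2·12 + 5·8.4 = 66, giving x_1* = 5.4545 and x_2* = 13.6364.
Utility at the optimum: U(5.4545, 13.6364) = 27.2727.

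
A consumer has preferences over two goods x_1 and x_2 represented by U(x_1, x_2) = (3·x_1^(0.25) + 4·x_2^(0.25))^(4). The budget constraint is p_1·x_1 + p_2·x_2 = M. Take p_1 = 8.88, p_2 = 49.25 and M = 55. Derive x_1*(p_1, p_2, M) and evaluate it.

MRS = MU_x_1/MU_x_2 = (3/4)·(x_2/x_1)^(0.75). Set equal to p_1/p_2.
Solve for the ratio: x_2/x_1 = [(4/3)·p_1/p_2]^(4/3).
Substitute x_2 = (x_2/x_1)·x_1 into the budget: x_1* = M/(p_1 + p_2·(x_2/x_1)).
Numerically x_2/x_1 = 0.149484, so x_1* = 55/(8.88 + 49.25·0.149484) = 3.3863.

x_1* = 3.3863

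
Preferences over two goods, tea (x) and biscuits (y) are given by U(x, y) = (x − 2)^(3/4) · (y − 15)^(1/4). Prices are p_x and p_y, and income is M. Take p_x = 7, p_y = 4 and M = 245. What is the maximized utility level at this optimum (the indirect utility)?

Let x' = x−2, y' = y−15. MRS = 3·y'/x' = p_x/p_y.
Substituting into the budget: x* = 2 + 0.75·(M − 2·p_x − 15·p_y)/p_x, and y* = 15 + 0.25·(…)/p_y.
Discretionary income = 245 − 2·7 − 15·4 = 171; x* = 2 + 0.75·171/7 = 20.3214; y* = 15 + 0.25·171/4 = 25.6875.
Utility at the optimum: U(20.3214, 25.6875) = 16.0117.

V = 16.0117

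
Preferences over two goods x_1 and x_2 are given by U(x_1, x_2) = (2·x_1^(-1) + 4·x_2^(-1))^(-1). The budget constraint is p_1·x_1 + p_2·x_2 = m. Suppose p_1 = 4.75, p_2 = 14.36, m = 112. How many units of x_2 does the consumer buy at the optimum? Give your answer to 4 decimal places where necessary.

x_2* = 5.5446

MRS = MU_x_1/MU_x_2 = (1/2)·(x_2/x_1)^(2). Set equal to p_1/p_2.
Solve for the ratio: x_2/x_1 = [2·p_1/p_2]^(0.5).
Substitute x_2 = (x_2/x_1)·x_1 into the budget: x_1* = m/(p_1 + p_2·(x_2/x_1)).
Numerically x_2/x_1 = 0.813363, so x_1* = 112/(4.75 + 14.36·0.813363) = 6.8168 and x_2* = 0.813363·6.8168 = 5.5446.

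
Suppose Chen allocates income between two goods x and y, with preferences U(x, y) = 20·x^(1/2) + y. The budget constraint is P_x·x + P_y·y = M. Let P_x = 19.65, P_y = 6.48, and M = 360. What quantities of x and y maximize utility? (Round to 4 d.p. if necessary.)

x* = 10.8749, y* = 22.5785

MU_x = 10/√x, MU_y = 1. Tangency: 10/√x = P_x/P_y.
Solve: √x = 10·P_y/P_x, so x*(P_x,P_y) = (10·P_y/P_x)², and y* = (M − P_x·x*)/P_y.
Plugging in: x* = (10·6.48/19.65)² = 10.8749, y* = 22.5785.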